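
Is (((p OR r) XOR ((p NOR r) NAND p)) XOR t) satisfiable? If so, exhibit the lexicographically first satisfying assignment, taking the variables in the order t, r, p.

t=0, r=0, p=0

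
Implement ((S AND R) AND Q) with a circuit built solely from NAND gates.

((((S NAND R) NAND (S NAND R)) NAND Q) NAND (((S NAND R) NAND (S NAND R)) NAND Q))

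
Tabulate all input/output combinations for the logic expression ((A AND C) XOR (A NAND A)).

A | C | Output
--------------
0 | 0 | 1
0 | 1 | 1
1 | 0 | 0
1 | 1 | 1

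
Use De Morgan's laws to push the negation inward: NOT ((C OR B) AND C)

NOT (C OR B) OR NOT C
De Morgan's: NOT(AND of terms) = OR of negations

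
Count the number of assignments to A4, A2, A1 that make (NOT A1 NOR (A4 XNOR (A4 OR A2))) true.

Satisfying assignments: (0,1,1)
Count: 1 out of 8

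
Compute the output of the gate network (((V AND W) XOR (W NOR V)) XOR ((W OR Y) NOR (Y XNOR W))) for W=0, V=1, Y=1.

Substituting: (((1 AND 0) XOR (0 NOR 1)) XOR ((0 OR 1) NOR (1 XNOR 0)))
= 0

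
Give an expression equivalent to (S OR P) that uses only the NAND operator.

((S NAND S) NAND (P NAND P))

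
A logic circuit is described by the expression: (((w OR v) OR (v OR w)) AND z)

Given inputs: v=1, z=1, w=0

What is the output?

Substituting: (((0 OR 1) OR (1 OR 0)) AND 1)
= 1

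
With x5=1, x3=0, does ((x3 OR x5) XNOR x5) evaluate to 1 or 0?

Substituting: ((0 OR 1) XNOR 1)
= 1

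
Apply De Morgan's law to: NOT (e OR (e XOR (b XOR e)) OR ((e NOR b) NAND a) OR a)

NOT e AND NOT (e XOR (b XOR e)) AND NOT ((e NOR b) NAND a) AND NOT a
De Morgan's: NOT(OR of terms) = AND of negations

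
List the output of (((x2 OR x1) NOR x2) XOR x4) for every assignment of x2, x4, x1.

x2 | x4 | x1 | Output
---------------------
0 | 0 | 0 | 1
0 | 0 | 1 | 0
0 | 1 | 0 | 0
0 | 1 | 1 | 1
1 | 0 | 0 | 0
1 | 0 | 1 | 0
1 | 1 | 0 | 1
1 | 1 | 1 | 1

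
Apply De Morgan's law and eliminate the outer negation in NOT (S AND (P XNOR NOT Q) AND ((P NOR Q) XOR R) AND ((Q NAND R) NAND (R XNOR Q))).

NOT S OR NOT (P XNOR NOT Q) OR NOT ((P NOR Q) XOR R) OR NOT ((Q NAND R) NAND (R XNOR Q))
De Morgan's: NOT(AND of terms) = OR of negations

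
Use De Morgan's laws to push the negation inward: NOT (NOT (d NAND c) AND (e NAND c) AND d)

(d NAND c) OR NOT (e NAND c) OR NOT d
De Morgan's: NOT(AND of terms) = OR of negations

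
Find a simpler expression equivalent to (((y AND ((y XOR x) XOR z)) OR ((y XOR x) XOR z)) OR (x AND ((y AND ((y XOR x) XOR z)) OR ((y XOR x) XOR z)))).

By absorption (E OR (E AND v) = E) then absorption (E OR (E AND v) = E):
= ((y XOR x) XOR z)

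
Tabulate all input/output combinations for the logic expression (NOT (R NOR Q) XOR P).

Q | R | P | Output
------------------
0 | 0 | 0 | 0
0 | 0 | 1 | 1
0 | 1 | 0 | 1
0 | 1 | 1 | 0
1 | 0 | 0 | 1
1 | 0 | 1 | 0
1 | 1 | 0 | 1
1 | 1 | 1 | 0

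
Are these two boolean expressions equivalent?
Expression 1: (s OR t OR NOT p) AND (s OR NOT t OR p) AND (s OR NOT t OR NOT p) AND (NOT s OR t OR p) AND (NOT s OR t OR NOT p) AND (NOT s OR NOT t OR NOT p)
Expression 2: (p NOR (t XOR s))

Yes, they are equivalent — the two output columns agree on all 8 assignments:
s | t | p | Expression 1 | Expression 2
---------------------------------------
0 | 0 | 0 | 1 | 1
0 | 0 | 1 | 0 | 0
0 | 1 | 0 | 0 | 0
0 | 1 | 1 | 0 | 0
1 | 0 | 0 | 0 | 0
1 | 0 | 1 | 0 | 0
1 | 1 | 0 | 1 | 1
1 | 1 | 1 | 0 | 0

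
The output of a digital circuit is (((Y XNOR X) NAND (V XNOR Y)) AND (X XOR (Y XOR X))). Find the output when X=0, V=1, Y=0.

Substituting: (((0 XNOR 0) NAND (1 XNOR 0)) AND (0 XOR (0 XOR 0)))
= 0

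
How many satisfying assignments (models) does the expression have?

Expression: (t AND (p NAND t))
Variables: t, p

Satisfying assignments: (1,0)
Count: 1 out of 4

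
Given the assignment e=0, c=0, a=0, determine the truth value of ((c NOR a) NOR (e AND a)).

Substituting: ((0 NOR 0) NOR (0 AND 0))
= 0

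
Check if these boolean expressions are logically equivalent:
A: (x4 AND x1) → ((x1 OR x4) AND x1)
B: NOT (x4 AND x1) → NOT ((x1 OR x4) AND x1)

No, Inverse is not equivalent to original (counterexample: x4=0, x1=1)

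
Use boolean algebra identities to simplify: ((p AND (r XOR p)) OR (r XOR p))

By absorption (E OR (E AND v) = E):
= (r XOR p)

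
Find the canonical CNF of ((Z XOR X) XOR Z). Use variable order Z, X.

(Z OR X) AND (NOT Z OR X)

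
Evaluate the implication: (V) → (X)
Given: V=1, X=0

Antecedent (V) = 1; consequent (X) = 0.
1 → 0 = 0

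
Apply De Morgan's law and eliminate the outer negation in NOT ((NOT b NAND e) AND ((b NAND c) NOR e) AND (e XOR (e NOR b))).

NOT (NOT b NAND e) OR NOT ((b NAND c) NOR e) OR NOT (e XOR (e NOR b))
De Morgan's: NOT(AND of terms) = OR of negations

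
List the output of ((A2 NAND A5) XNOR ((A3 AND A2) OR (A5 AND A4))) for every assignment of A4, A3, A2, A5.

A4 | A3 | A2 | A5 | Output
--------------------------
0 | 0 | 0 | 0 | 0
0 | 0 | 0 | 1 | 0
0 | 0 | 1 | 0 | 0
0 | 0 | 1 | 1 | 1
0 | 1 | 0 | 0 | 0
0 | 1 | 0 | 1 | 0
0 | 1 | 1 | 0 | 1
0 | 1 | 1 | 1 | 0
1 | 0 | 0 | 0 | 0
1 | 0 | 0 | 1 | 1
1 | 0 | 1 | 0 | 0
1 | 0 | 1 | 1 | 0
1 | 1 | 0 | 0 | 0
1 | 1 | 0 | 1 | 1
1 | 1 | 1 | 0 | 1
1 | 1 | 1 | 1 | 0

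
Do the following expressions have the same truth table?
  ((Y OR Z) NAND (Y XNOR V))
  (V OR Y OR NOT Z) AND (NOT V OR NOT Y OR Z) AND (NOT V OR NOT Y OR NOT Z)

Yes, they are equivalent — the two output columns agree on all 8 assignments:
V | Y | Z | Expression 1 | Expression 2
---------------------------------------
0 | 0 | 0 | 1 | 1
0 | 0 | 1 | 0 | 0
0 | 1 | 0 | 1 | 1
0 | 1 | 1 | 1 | 1
1 | 0 | 0 | 1 | 1
1 | 0 | 1 | 1 | 1
1 | 1 | 0 | 0 | 0
1 | 1 | 1 | 0 | 0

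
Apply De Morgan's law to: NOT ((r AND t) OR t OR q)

NOT (r AND t) AND NOT t AND NOT q
De Morgan's: NOT(OR of terms) = AND of negations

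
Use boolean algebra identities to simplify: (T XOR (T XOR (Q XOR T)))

By XOR self-cancellation ((E XOR v) XOR v = E):
= (Q XOR T)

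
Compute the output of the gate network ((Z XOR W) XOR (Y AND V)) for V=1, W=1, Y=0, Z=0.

Substituting: ((0 XOR 1) XOR (0 AND 1))
= 1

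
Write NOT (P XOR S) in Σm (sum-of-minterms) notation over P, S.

Σm(0, 3) = (NOT P AND NOT S) OR (P AND S)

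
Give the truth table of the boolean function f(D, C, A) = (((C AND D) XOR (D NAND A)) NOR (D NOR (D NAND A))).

D | C | A | Output
------------------
0 | 0 | 0 | 0
0 | 0 | 1 | 0
0 | 1 | 0 | 0
0 | 1 | 1 | 0
1 | 0 | 0 | 0
1 | 0 | 1 | 1
1 | 1 | 0 | 1
1 | 1 | 1 | 0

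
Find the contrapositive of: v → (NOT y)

Contrapositive: y → NOT v
Note: A statement and its contrapositive are logically equivalent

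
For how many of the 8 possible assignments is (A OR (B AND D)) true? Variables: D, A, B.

Satisfying assignments: (0,1,0), (0,1,1), (1,0,1), (1,1,0), (1,1,1)
Count: 5 out of 8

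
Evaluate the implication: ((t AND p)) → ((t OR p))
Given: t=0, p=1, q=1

Antecedent ((t AND p)) = 0; consequent ((t OR p)) = 1.
0 → 1 = 1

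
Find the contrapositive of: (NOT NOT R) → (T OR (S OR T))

Contrapositive: NOT (T OR (S OR T)) → NOT R
Note: A statement and its contrapositive are logically equivalent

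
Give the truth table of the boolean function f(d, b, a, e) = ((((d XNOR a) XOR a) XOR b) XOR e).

d | b | a | e | Output
----------------------
0 | 0 | 0 | 0 | 1
0 | 0 | 0 | 1 | 0
0 | 0 | 1 | 0 | 1
0 | 0 | 1 | 1 | 0
0 | 1 | 0 | 0 | 0
0 | 1 | 0 | 1 | 1
0 | 1 | 1 | 0 | 0
0 | 1 | 1 | 1 | 1
1 | 0 | 0 | 0 | 0
1 | 0 | 0 | 1 | 1
1 | 0 | 1 | 0 | 0
1 | 0 | 1 | 1 | 1
1 | 1 | 0 | 0 | 1
1 | 1 | 0 | 1 | 0
1 | 1 | 1 | 0 | 1
1 | 1 | 1 | 1 | 0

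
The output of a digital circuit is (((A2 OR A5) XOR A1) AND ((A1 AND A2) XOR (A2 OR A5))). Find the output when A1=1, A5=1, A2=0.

Substituting: (((0 OR 1) XOR 1) AND ((1 AND 0) XOR (0 OR 1)))
= 0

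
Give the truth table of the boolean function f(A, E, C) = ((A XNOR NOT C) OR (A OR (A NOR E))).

A | E | C | Output
------------------
0 | 0 | 0 | 1
0 | 0 | 1 | 1
0 | 1 | 0 | 0
0 | 1 | 1 | 1
1 | 0 | 0 | 1
1 | 0 | 1 | 1
1 | 1 | 0 | 1
1 | 1 | 1 | 1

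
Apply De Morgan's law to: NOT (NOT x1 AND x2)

x1 OR NOT x2
De Morgan's: NOT(AND of terms) = OR of negations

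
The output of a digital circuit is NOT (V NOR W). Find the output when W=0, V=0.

Substituting: NOT (0 NOR 0)
= 0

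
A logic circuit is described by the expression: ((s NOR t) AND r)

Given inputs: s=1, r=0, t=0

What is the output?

Substituting: ((1 NOR 0) AND 0)
= 0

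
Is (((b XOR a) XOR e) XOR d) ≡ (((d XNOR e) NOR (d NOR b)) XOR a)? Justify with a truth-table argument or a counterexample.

No. Counterexample: with b=0, e=1, a=0, d=0, Expression 1 = 1 but Expression 2 = 0.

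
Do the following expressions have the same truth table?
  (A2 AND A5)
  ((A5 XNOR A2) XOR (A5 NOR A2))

Yes, they are equivalent — the two output columns agree on all 4 assignments:
A2 | A5 | Expression 1 | Expression 2
-------------------------------------
0 | 0 | 0 | 0
0 | 1 | 0 | 0
1 | 0 | 0 | 0
1 | 1 | 1 | 1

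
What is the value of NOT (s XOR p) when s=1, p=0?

Substituting: NOT (1 XOR 0)
= 0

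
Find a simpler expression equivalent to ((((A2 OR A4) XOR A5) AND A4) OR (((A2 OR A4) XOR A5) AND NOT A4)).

By distribution ((E AND v) OR (E AND NOT v) = E):
= ((A2 OR A4) XOR A5)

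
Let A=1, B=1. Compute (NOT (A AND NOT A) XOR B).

Substituting: (NOT (1 AND NOT 1) XOR 1)
= 0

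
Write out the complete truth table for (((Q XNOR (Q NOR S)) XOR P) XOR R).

P | S | R | Q | Output
----------------------
0 | 0 | 0 | 0 | 0
0 | 0 | 0 | 1 | 0
0 | 0 | 1 | 0 | 1
0 | 0 | 1 | 1 | 1
0 | 1 | 0 | 0 | 1
0 | 1 | 0 | 1 | 0
0 | 1 | 1 | 0 | 0
0 | 1 | 1 | 1 | 1
1 | 0 | 0 | 0 | 1
1 | 0 | 0 | 1 | 1
1 | 0 | 1 | 0 | 0
1 | 0 | 1 | 1 | 0
1 | 1 | 0 | 0 | 0
1 | 1 | 0 | 1 | 1
1 | 1 | 1 | 0 | 1
1 | 1 | 1 | 1 | 0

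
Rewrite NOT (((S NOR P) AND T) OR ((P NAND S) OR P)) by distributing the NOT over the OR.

NOT ((S NOR P) AND T) AND NOT ((P NAND S) OR P)
De Morgan's: NOT(OR of terms) = AND of negations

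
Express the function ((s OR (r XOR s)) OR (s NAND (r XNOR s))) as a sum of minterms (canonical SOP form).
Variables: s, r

Σm(0, 1, 2, 3) = (NOT s AND NOT r) OR (NOT s AND r) OR (s AND NOT r) OR (s AND r)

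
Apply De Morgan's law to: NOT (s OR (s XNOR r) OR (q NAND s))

NOT s AND NOT (s XNOR r) AND NOT (q NAND s)
De Morgan's: NOT(OR of terms) = AND of negations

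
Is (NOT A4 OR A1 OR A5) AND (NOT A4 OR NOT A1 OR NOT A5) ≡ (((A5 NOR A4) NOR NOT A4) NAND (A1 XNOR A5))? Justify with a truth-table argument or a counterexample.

Yes, they are equivalent — the two output columns agree on all 8 assignments:
A4 | A1 | A5 | Expression 1 | Expression 2
------------------------------------------
0 | 0 | 0 | 1 | 1
0 | 0 | 1 | 1 | 1
0 | 1 | 0 | 1 | 1
0 | 1 | 1 | 1 | 1
1 | 0 | 0 | 0 | 0
1 | 0 | 1 | 1 | 1
1 | 1 | 0 | 1 | 1
1 | 1 | 1 | 0 | 0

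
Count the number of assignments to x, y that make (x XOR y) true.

Satisfying assignments: (0,1), (1,0)
Count: 2 out of 4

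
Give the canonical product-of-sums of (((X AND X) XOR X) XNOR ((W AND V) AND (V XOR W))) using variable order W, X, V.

ΠM() = TRUE (no maxterms)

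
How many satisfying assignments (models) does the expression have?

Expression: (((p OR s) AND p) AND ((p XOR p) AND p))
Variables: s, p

No assignment satisfies the expression.
Count: 0 out of 4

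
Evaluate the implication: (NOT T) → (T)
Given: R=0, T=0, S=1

Antecedent (NOT T) = 1; consequent (T) = 0.
1 → 0 = 0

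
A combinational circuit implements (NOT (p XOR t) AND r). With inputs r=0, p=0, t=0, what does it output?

Substituting: (NOT (0 XOR 0) AND 0)
= 0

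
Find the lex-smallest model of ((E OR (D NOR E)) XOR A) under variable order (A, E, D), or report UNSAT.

A=0, E=0, D=0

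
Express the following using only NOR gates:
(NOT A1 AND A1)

(((A1 NOR A1) NOR (A1 NOR A1)) NOR (A1 NOR A1))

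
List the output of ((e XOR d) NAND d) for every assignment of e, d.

e | d | Output
--------------
0 | 0 | 1
0 | 1 | 0
1 | 0 | 1
1 | 1 | 1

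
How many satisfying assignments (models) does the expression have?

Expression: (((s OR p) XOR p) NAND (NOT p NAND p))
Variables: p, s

Satisfying assignments: (0,0), (1,0), (1,1)
Count: 3 out of 4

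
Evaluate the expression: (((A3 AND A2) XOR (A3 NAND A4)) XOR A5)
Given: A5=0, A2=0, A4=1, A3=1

Substituting: (((1 AND 0) XOR (1 NAND 1)) XOR 0)
= 0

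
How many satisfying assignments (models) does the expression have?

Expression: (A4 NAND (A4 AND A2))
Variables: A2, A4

Satisfying assignments: (0,0), (0,1), (1,0)
Count: 3 out of 4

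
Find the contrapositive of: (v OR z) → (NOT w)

Contrapositive: w → NOT (v OR z)
Note: A statement and its contrapositive are logically equivalent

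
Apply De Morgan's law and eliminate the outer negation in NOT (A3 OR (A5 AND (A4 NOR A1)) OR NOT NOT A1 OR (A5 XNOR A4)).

NOT A3 AND NOT (A5 AND (A4 NOR A1)) AND NOT A1 AND NOT (A5 XNOR A4)
De Morgan's: NOT(OR of terms) = AND of negations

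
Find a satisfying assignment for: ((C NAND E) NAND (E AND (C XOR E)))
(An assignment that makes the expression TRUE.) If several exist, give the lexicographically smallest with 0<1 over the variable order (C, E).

C=0, E=0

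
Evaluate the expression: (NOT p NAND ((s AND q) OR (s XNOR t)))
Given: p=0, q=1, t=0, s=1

Substituting: (NOT 0 NAND ((1 AND 1) OR (1 XNOR 0)))
= 0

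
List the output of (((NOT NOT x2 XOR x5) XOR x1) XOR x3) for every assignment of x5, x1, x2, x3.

x5 | x1 | x2 | x3 | Output
--------------------------
0 | 0 | 0 | 0 | 0
0 | 0 | 0 | 1 | 1
0 | 0 | 1 | 0 | 1
0 | 0 | 1 | 1 | 0
0 | 1 | 0 | 0 | 1
0 | 1 | 0 | 1 | 0
0 | 1 | 1 | 0 | 0
0 | 1 | 1 | 1 | 1
1 | 0 | 0 | 0 | 1
1 | 0 | 0 | 1 | 0
1 | 0 | 1 | 0 | 0
1 | 0 | 1 | 1 | 1
1 | 1 | 0 | 0 | 0
1 | 1 | 0 | 1 | 1
1 | 1 | 1 | 0 | 1
1 | 1 | 1 | 1 | 0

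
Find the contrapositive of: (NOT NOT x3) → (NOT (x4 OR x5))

Contrapositive: (x4 OR x5) → NOT x3
Note: A statement and its contrapositive are logically equivalent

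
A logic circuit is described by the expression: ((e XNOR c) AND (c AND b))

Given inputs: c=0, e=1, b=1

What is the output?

Substituting: ((1 XNOR 0) AND (0 AND 1))
= 0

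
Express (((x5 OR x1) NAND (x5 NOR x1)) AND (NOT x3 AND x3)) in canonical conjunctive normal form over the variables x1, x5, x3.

(x1 OR x5 OR x3) AND (x1 OR x5 OR NOT x3) AND (x1 OR NOT x5 OR x3) AND (x1 OR NOT x5 OR NOT x3) AND (NOT x1 OR x5 OR x3) AND (NOT x1 OR x5 OR NOT x3) AND (NOT x1 OR NOT x5 OR x3) AND (NOT x1 OR NOT x5 OR NOT x3)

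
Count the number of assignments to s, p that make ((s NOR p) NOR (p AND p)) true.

Satisfying assignments: (1,0)
Count: 1 out of 4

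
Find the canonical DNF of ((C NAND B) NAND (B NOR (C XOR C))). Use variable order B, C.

(B AND NOT C) OR (B AND C)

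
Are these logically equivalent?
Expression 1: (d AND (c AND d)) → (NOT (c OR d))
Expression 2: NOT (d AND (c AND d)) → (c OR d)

No, Inverse is not equivalent to original (counterexample: c=0, d=0)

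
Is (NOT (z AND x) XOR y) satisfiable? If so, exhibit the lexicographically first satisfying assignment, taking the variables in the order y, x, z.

y=0, x=0, z=0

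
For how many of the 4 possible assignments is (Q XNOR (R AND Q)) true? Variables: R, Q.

Satisfying assignments: (0,0), (1,0), (1,1)
Count: 3 out of 4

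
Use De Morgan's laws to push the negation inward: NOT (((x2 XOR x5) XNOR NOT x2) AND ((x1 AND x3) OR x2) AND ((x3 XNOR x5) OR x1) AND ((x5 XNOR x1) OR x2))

NOT ((x2 XOR x5) XNOR NOT x2) OR NOT ((x1 AND x3) OR x2) OR NOT ((x3 XNOR x5) OR x1) OR NOT ((x5 XNOR x1) OR x2)
De Morgan's: NOT(AND of terms) = OR of negations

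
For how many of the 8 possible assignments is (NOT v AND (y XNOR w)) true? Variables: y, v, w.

Satisfying assignments: (0,0,0), (1,0,1)
Count: 2 out of 8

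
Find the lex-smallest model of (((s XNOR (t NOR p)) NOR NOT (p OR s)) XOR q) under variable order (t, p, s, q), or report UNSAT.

t=0, p=0, s=0, q=1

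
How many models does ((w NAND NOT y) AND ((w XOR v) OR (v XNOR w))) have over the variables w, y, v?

Satisfying assignments: (0,0,0), (0,0,1), (0,1,0), (0,1,1), (1,1,0), (1,1,1)
Count: 6 out of 8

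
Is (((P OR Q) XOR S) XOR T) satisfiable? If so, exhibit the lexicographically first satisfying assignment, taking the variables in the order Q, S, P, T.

Q=0, S=0, P=0, T=1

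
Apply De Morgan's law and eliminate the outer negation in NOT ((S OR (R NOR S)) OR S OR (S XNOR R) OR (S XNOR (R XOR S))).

NOT (S OR (R NOR S)) AND NOT S AND NOT (S XNOR R) AND NOT (S XNOR (R XOR S))
De Morgan's: NOT(OR of terms) = AND of negations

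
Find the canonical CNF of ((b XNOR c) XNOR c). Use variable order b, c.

(b OR c) AND (b OR NOT c)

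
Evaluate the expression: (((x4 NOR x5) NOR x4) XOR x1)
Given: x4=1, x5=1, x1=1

Substituting: (((1 NOR 1) NOR 1) XOR 1)
= 1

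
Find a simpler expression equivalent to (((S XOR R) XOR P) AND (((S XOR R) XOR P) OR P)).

By absorption (E AND (E OR v) = E):
= ((S XOR R) XOR P)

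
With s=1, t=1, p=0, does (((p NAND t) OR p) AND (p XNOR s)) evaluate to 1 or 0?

Substituting: (((0 NAND 1) OR 0) AND (0 XNOR 1))
= 0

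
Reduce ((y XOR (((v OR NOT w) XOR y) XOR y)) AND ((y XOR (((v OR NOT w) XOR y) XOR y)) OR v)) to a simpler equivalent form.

By absorption (E AND (E OR v) = E) then XOR self-cancellation ((E XOR v) XOR v = E):
= ((v OR NOT w) XOR y)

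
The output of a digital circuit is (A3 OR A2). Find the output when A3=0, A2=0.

Substituting: (0 OR 0)
= 0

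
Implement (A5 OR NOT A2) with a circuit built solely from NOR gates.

((A5 NOR (A2 NOR A2)) NOR (A5 NOR (A2 NOR A2)))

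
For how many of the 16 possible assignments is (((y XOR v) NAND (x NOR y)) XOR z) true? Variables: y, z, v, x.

Satisfying assignments: (0,0,0,0), (0,0,0,1), (0,0,1,1), (0,1,1,0), (1,0,0,0), (1,0,0,1), (1,0,1,0), (1,0,1,1)
Count: 8 out of 16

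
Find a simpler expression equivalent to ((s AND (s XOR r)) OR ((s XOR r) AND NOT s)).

By distribution ((E AND v) OR (E AND NOT v) = E):
= (s XOR r)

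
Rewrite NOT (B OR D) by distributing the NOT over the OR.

NOT B AND NOT D
De Morgan's: NOT(OR of terms) = AND of negations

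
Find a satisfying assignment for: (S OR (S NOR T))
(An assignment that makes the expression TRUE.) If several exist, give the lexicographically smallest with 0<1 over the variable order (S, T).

S=0, T=0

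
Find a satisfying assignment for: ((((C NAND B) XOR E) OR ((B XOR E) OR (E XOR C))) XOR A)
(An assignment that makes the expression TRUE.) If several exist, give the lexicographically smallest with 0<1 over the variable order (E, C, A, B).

E=0, C=0, A=0, B=0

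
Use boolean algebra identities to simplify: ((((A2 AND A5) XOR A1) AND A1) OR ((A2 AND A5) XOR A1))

By absorption (E OR (E AND v) = E):
= ((A2 AND A5) XOR A1)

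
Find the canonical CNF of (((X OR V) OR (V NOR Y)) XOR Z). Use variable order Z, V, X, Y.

(Z OR V OR X OR NOT Y) AND (NOT Z OR V OR X OR Y) AND (NOT Z OR V OR NOT X OR Y) AND (NOT Z OR V OR NOT X OR NOT Y) AND (NOT Z OR NOT V OR X OR Y) AND (NOT Z OR NOT V OR X OR NOT Y) AND (NOT Z OR NOT V OR NOT X OR Y) AND (NOT Z OR NOT V OR NOT X OR NOT Y)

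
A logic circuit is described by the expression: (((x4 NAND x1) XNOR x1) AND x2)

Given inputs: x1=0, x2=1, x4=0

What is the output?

Substituting: (((0 NAND 0) XNOR 0) AND 1)
= 0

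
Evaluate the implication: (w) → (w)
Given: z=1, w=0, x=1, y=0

Antecedent (w) = 0; consequent (w) = 0.
0 → 0 = 1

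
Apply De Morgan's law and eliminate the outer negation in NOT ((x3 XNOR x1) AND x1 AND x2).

NOT (x3 XNOR x1) OR NOT x1 OR NOT x2
De Morgan's: NOT(AND of terms) = OR of negations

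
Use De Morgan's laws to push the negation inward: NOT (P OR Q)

NOT P AND NOT Q
De Morgan's: NOT(OR of terms) = AND of negations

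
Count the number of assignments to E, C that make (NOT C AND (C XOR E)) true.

Satisfying assignments: (1,0)
Count: 1 out of 4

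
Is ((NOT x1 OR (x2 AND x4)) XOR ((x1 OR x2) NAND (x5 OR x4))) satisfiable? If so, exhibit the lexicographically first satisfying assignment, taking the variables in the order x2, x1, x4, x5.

x2=0, x1=1, x4=0, x5=0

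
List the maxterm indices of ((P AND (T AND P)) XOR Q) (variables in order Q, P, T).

ΠM(0, 1, 2, 7) = (Q OR P OR T) AND (Q OR P OR NOT T) AND (Q OR NOT P OR T) AND (NOT Q OR NOT P OR NOT T)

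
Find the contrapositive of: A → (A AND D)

Contrapositive: NOT (A AND D) → NOT A
Note: A statement and its contrapositive are logically equivalent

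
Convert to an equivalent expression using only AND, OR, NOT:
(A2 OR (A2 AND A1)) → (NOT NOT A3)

NOT (A2 OR (A2 AND A1)) OR (NOT NOT A3)
(Implication elimination: A → B = NOT A OR B)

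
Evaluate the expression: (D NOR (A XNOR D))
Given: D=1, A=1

Substituting: (1 NOR (1 XNOR 1))
= 0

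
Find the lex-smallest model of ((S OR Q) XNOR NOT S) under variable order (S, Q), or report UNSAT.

S=0, Q=1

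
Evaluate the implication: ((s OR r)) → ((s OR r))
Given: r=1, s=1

Antecedent ((s OR r)) = 1; consequent ((s OR r)) = 1.
1 → 1 = 1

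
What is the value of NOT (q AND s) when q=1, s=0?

Substituting: NOT (1 AND 0)
= 1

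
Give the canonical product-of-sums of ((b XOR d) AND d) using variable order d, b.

ΠM(0, 1, 3) = (d OR b) AND (d OR NOT b) AND (NOT d OR NOT b)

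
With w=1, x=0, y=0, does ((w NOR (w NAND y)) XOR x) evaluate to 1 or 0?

Substituting: ((1 NOR (1 NAND 0)) XOR 0)
= 0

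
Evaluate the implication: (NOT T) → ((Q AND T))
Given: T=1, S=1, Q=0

Antecedent (NOT T) = 0; consequent ((Q AND T)) = 0.
0 → 0 = 1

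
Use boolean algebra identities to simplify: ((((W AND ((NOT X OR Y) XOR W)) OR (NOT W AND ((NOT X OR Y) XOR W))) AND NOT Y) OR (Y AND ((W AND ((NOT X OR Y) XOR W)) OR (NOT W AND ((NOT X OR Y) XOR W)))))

By distribution ((E AND v) OR (E AND NOT v) = E) then distribution ((E AND v) OR (E AND NOT v) = E):
= ((NOT X OR Y) XOR W)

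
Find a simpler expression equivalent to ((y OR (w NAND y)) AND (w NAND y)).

By absorption (E AND (E OR v) = E):
= (w NAND y)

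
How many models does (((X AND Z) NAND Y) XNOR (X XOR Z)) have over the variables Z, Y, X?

Satisfying assignments: (0,0,1), (0,1,1), (1,0,0), (1,1,0), (1,1,1)
Count: 5 out of 8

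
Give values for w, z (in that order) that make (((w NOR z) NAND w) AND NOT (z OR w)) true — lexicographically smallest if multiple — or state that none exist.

w=0, z=0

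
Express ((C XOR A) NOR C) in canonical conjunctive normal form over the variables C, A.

(C OR NOT A) AND (NOT C OR A) AND (NOT C OR NOT A)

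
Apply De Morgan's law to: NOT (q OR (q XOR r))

NOT q AND NOT (q XOR r)
De Morgan's: NOT(OR of terms) = AND of negations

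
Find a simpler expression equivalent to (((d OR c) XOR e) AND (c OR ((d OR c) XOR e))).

By absorption (E AND (E OR v) = E):
= ((d OR c) XOR e)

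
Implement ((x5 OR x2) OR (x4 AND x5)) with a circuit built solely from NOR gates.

((((x5 NOR x2) NOR (x5 NOR x2)) NOR ((x4 NOR x4) NOR (x5 NOR x5))) NOR (((x5 NOR x2) NOR (x5 NOR x2)) NOR ((x4 NOR x4) NOR (x5 NOR x5))))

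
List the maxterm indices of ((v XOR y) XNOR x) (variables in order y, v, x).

ΠM(1, 2, 4, 7) = (y OR v OR NOT x) AND (y OR NOT v OR x) AND (NOT y OR v OR x) AND (NOT y OR NOT v OR NOT x)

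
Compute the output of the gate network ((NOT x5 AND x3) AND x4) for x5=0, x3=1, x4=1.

Substituting: ((NOT 0 AND 1) AND 1)
= 1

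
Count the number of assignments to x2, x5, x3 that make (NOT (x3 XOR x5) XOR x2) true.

Satisfying assignments: (0,0,0), (0,1,1), (1,0,1), (1,1,0)
Count: 4 out of 8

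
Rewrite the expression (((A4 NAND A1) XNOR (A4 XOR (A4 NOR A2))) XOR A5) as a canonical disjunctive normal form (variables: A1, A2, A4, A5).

(NOT A1 AND NOT A2 AND NOT A4 AND NOT A5) OR (NOT A1 AND NOT A2 AND A4 AND NOT A5) OR (NOT A1 AND A2 AND NOT A4 AND A5) OR (NOT A1 AND A2 AND A4 AND NOT A5) OR (A1 AND NOT A2 AND NOT A4 AND NOT A5) OR (A1 AND NOT A2 AND A4 AND A5) OR (A1 AND A2 AND NOT A4 AND A5) OR (A1 AND A2 AND A4 AND A5)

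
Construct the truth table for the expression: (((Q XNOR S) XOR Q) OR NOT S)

Q | S | Output
--------------
0 | 0 | 1
0 | 1 | 0
1 | 0 | 1
1 | 1 | 0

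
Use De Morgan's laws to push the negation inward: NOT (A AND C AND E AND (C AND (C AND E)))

NOT A OR NOT C OR NOT E OR NOT (C AND (C AND E))
De Morgan's: NOT(AND of terms) = OR of negations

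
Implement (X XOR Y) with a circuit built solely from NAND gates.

((X NAND (X NAND Y)) NAND (Y NAND (X NAND Y)))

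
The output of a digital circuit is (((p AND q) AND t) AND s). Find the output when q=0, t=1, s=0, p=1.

Substituting: (((1 AND 0) AND 1) AND 0)
= 0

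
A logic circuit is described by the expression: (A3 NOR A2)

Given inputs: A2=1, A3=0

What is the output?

Substituting: (0 NOR 1)
= 0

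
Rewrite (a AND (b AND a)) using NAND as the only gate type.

((a NAND ((b NAND a) NAND (b NAND a))) NAND (a NAND ((b NAND a) NAND (b NAND a))))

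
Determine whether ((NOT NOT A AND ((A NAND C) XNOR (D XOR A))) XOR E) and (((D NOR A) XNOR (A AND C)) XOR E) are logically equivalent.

No. Counterexample: with D=1, E=0, C=0, A=0, Expression 1 = 0 but Expression 2 = 1.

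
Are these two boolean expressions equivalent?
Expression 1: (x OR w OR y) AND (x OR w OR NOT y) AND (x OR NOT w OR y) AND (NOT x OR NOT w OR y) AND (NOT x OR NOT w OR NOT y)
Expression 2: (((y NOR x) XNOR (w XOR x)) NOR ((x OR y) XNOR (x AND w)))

Yes, they are equivalent — the two output columns agree on all 8 assignments:
x | w | y | Expression 1 | Expression 2
---------------------------------------
0 | 0 | 0 | 0 | 0
0 | 0 | 1 | 0 | 0
0 | 1 | 0 | 0 | 0
0 | 1 | 1 | 1 | 1
1 | 0 | 0 | 1 | 1
1 | 0 | 1 | 1 | 1
1 | 1 | 0 | 0 | 0
1 | 1 | 1 | 0 | 0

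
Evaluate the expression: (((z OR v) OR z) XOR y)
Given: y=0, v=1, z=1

Substituting: (((1 OR 1) OR 1) XOR 0)
= 1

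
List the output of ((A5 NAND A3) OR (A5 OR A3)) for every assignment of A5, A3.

A5 | A3 | Output
----------------
0 | 0 | 1
0 | 1 | 1
1 | 0 | 1
1 | 1 | 1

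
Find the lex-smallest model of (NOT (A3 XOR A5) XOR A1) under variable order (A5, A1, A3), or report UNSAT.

A5=0, A1=0, A3=0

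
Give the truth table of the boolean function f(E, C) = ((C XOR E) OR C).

E | C | Output
--------------
0 | 0 | 0
0 | 1 | 1
1 | 0 | 1
1 | 1 | 1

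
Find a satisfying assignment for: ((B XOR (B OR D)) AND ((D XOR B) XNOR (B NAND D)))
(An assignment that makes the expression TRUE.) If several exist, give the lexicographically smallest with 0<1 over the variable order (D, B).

D=1, B=0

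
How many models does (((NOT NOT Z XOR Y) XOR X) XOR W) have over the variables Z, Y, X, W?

Satisfying assignments: (0,0,0,1), (0,0,1,0), (0,1,0,0), (0,1,1,1), (1,0,0,0), (1,0,1,1), (1,1,0,1), (1,1,1,0)
Count: 8 out of 16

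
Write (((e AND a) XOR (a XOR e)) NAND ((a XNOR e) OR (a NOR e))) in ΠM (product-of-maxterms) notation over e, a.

ΠM(3) = (NOT e OR NOT a)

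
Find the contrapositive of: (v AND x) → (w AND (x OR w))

Contrapositive: NOT (w AND (x OR w)) → NOT (v AND x)
Note: A statement and its contrapositive are logically equivalent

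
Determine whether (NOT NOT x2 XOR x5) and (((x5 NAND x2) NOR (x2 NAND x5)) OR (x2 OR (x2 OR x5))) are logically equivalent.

No. Counterexample: with x2=1, x5=1, Expression 1 = 0 but Expression 2 = 1.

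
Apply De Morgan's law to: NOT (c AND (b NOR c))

NOT c OR NOT (b NOR c)
De Morgan's: NOT(AND of terms) = OR of negations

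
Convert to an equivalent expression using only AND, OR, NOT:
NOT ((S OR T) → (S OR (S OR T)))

(S OR T) AND NOT (S OR (S OR T))
(Negated implication: NOT(A → B) = A AND NOT B)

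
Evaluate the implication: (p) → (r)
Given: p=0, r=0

Antecedent (p) = 0; consequent (r) = 0.
0 → 0 = 1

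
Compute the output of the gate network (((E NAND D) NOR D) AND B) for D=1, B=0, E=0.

Substituting: (((0 NAND 1) NOR 1) AND 0)
= 0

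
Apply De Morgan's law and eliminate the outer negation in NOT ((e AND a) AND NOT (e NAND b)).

NOT (e AND a) OR (e NAND b)
De Morgan's: NOT(AND of terms) = OR of negations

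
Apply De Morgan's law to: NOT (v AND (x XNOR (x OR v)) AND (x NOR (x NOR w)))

NOT v OR NOT (x XNOR (x OR v)) OR NOT (x NOR (x NOR w))
De Morgan's: NOT(AND of terms) = OR of negations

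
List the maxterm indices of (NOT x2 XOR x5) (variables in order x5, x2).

ΠM(1, 2) = (x5 OR NOT x2) AND (NOT x5 OR x2)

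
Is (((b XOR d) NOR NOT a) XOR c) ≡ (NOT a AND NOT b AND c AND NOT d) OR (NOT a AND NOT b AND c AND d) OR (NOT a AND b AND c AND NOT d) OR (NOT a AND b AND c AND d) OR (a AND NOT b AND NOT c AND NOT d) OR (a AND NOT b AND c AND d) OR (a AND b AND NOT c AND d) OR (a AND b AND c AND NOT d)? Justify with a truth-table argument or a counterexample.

Yes, they are equivalent — the two output columns agree on all 16 assignments:
a | b | c | d | Expression 1 | Expression 2
-------------------------------------------
0 | 0 | 0 | 0 | 0 | 0
0 | 0 | 0 | 1 | 0 | 0
0 | 0 | 1 | 0 | 1 | 1
0 | 0 | 1 | 1 | 1 | 1
0 | 1 | 0 | 0 | 0 | 0
0 | 1 | 0 | 1 | 0 | 0
0 | 1 | 1 | 0 | 1 | 1
0 | 1 | 1 | 1 | 1 | 1
1 | 0 | 0 | 0 | 1 | 1
1 | 0 | 0 | 1 | 0 | 0
1 | 0 | 1 | 0 | 0 | 0
1 | 0 | 1 | 1 | 1 | 1
1 | 1 | 0 | 0 | 0 | 0
1 | 1 | 0 | 1 | 1 | 1
1 | 1 | 1 | 0 | 1 | 1
1 | 1 | 1 | 1 | 0 | 0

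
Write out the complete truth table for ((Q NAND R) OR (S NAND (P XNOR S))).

S | Q | R | P | Output
----------------------
0 | 0 | 0 | 0 | 1
0 | 0 | 0 | 1 | 1
0 | 0 | 1 | 0 | 1
0 | 0 | 1 | 1 | 1
0 | 1 | 0 | 0 | 1
0 | 1 | 0 | 1 | 1
0 | 1 | 1 | 0 | 1
0 | 1 | 1 | 1 | 1
1 | 0 | 0 | 0 | 1
1 | 0 | 0 | 1 | 1
1 | 0 | 1 | 0 | 1
1 | 0 | 1 | 1 | 1
1 | 1 | 0 | 0 | 1
1 | 1 | 0 | 1 | 1
1 | 1 | 1 | 0 | 1
1 | 1 | 1 | 1 | 0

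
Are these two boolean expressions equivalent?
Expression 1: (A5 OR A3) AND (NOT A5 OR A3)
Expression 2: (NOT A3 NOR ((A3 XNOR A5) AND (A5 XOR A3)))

Yes, they are equivalent — the two output columns agree on all 4 assignments:
A5 | A3 | Expression 1 | Expression 2
-------------------------------------
0 | 0 | 0 | 0
0 | 1 | 1 | 1
1 | 0 | 0 | 0
1 | 1 | 1 | 1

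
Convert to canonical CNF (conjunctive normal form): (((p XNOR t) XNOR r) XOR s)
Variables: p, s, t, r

(p OR s OR t OR r) AND (p OR s OR NOT t OR NOT r) AND (p OR NOT s OR t OR NOT r) AND (p OR NOT s OR NOT t OR r) AND (NOT p OR s OR t OR NOT r) AND (NOT p OR s OR NOT t OR r) AND (NOT p OR NOT s OR t OR r) AND (NOT p OR NOT s OR NOT t OR NOT r)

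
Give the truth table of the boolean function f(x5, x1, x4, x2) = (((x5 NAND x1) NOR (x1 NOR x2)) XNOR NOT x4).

x5 | x1 | x4 | x2 | Output
--------------------------
0 | 0 | 0 | 0 | 0
0 | 0 | 0 | 1 | 0
0 | 0 | 1 | 0 | 1
0 | 0 | 1 | 1 | 1
0 | 1 | 0 | 0 | 0
0 | 1 | 0 | 1 | 0
0 | 1 | 1 | 0 | 1
0 | 1 | 1 | 1 | 1
1 | 0 | 0 | 0 | 0
1 | 0 | 0 | 1 | 0
1 | 0 | 1 | 0 | 1
1 | 0 | 1 | 1 | 1
1 | 1 | 0 | 0 | 1
1 | 1 | 0 | 1 | 1
1 | 1 | 1 | 0 | 0
1 | 1 | 1 | 1 | 0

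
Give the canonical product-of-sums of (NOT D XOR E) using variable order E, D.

ΠM(1, 2) = (E OR NOT D) AND (NOT E OR D)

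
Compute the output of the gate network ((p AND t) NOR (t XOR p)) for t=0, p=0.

Substituting: ((0 AND 0) NOR (0 XOR 0))
= 1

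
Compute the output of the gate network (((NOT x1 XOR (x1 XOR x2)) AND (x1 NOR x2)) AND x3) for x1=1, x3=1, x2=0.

Substituting: (((NOT 1 XOR (1 XOR 0)) AND (1 NOR 0)) AND 1)
= 0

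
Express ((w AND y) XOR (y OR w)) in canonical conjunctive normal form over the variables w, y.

(w OR y) AND (NOT w OR NOT y)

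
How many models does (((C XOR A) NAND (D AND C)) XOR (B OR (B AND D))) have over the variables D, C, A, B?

Satisfying assignments: (0,0,0,0), (0,0,1,0), (0,1,0,0), (0,1,1,0), (1,0,0,0), (1,0,1,0), (1,1,0,1), (1,1,1,0)
Count: 8 out of 16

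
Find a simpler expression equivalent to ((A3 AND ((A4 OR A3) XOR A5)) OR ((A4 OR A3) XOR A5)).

By absorption (E OR (E AND v) = E):
= ((A4 OR A3) XOR A5)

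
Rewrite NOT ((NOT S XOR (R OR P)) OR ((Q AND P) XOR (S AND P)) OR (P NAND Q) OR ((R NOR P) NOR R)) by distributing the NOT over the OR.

NOT (NOT S XOR (R OR P)) AND NOT ((Q AND P) XOR (S AND P)) AND NOT (P NAND Q) AND NOT ((R NOR P) NOR R)
De Morgan's: NOT(OR of terms) = AND of negations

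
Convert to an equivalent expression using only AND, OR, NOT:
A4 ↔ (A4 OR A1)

(A4 AND (A4 OR A1)) OR (NOT A4 AND NOT (A4 OR A1))
(Biconditional = both true or both false)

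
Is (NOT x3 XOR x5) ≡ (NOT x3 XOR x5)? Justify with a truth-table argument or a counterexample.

Yes, they are equivalent — the two output columns agree on all 4 assignments:
x3 | x5 | Expression 1 | Expression 2
-------------------------------------
0 | 0 | 1 | 1
0 | 1 | 0 | 0
1 | 0 | 0 | 0
1 | 1 | 1 | 1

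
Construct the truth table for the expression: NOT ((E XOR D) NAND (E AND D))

E | D | Output
--------------
0 | 0 | 0
0 | 1 | 0
1 | 0 | 0
1 | 1 | 0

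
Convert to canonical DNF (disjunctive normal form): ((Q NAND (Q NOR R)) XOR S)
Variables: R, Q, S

(NOT R AND NOT Q AND NOT S) OR (NOT R AND Q AND NOT S) OR (R AND NOT Q AND NOT S) OR (R AND Q AND NOT S)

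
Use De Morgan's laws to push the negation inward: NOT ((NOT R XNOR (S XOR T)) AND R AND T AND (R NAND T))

NOT (NOT R XNOR (S XOR T)) OR NOT R OR NOT T OR NOT (R NAND T)
De Morgan's: NOT(AND of terms) = OR of negations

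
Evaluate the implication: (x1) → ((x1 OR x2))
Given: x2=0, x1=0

Antecedent (x1) = 0; consequent ((x1 OR x2)) = 0.
0 → 0 = 1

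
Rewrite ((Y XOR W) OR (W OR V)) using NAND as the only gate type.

((((Y NAND (Y NAND W)) NAND (W NAND (Y NAND W))) NAND ((Y NAND (Y NAND W)) NAND (W NAND (Y NAND W)))) NAND (((W NAND W) NAND (V NAND V)) NAND ((W NAND W) NAND (V NAND V))))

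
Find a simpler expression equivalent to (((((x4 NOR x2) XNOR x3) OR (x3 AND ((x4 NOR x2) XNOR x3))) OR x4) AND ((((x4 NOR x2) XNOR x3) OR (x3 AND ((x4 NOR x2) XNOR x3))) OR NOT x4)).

By distribution ((E OR v) AND (E OR NOT v) = E) then absorption (E OR (E AND v) = E):
= ((x4 NOR x2) XNOR x3)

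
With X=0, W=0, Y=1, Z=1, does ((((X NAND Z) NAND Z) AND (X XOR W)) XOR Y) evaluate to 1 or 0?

Substituting: ((((0 NAND 1) NAND 1) AND (0 XOR 0)) XOR 1)
= 1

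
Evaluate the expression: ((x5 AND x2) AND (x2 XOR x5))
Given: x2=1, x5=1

Substituting: ((1 AND 1) AND (1 XOR 1))
= 0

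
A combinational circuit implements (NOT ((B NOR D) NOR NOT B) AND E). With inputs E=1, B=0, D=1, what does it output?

Substituting: (NOT ((0 NOR 1) NOR NOT 0) AND 1)
= 1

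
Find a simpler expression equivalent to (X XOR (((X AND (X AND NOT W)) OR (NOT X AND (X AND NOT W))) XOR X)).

By XOR self-cancellation ((E XOR v) XOR v = E) then distribution ((E AND v) OR (E AND NOT v) = E):
= (X AND NOT W)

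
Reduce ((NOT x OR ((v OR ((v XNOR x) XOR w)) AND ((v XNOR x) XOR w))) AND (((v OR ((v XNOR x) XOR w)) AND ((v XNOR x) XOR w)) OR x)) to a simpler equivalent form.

By distribution ((E OR v) AND (E OR NOT v) = E) then absorption (E AND (E OR v) = E):
= ((v XNOR x) XOR w)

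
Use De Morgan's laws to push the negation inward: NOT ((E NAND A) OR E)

NOT (E NAND A) AND NOT E
De Morgan's: NOT(OR of terms) = AND of negations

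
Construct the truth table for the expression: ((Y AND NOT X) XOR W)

W | Y | X | Output
------------------
0 | 0 | 0 | 0
0 | 0 | 1 | 0
0 | 1 | 0 | 1
0 | 1 | 1 | 0
1 | 0 | 0 | 1
1 | 0 | 1 | 1
1 | 1 | 0 | 0
1 | 1 | 1 | 1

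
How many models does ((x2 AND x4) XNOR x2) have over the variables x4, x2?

Satisfying assignments: (0,0), (1,0), (1,1)
Count: 3 out of 4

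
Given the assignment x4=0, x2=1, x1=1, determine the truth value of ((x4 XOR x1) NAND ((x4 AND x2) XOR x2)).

Substituting: ((0 XOR 1) NAND ((0 AND 1) XOR 1))
= 0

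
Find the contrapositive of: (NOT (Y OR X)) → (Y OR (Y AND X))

Contrapositive: NOT (Y OR (Y AND X)) → (Y OR X)
Note: A statement and its contrapositive are logically equivalent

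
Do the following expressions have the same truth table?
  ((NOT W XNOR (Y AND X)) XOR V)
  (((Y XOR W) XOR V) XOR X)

No. Counterexample: with Y=0, V=0, X=1, W=0, Expression 1 = 0 but Expression 2 = 1.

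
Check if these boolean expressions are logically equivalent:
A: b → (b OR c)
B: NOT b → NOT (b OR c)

No, Inverse is not equivalent to original (counterexample: b=0, c=1)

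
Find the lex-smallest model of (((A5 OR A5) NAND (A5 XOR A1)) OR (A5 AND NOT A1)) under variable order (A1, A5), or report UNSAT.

A1=0, A5=0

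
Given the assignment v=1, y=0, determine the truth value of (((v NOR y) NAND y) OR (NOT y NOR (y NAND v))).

Substituting: (((1 NOR 0) NAND 0) OR (NOT 0 NOR (0 NAND 1)))
= 1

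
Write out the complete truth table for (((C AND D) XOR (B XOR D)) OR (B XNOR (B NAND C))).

C | D | B | Output
------------------
0 | 0 | 0 | 0
0 | 0 | 1 | 1
0 | 1 | 0 | 1
0 | 1 | 1 | 1
1 | 0 | 0 | 0
1 | 0 | 1 | 1
1 | 1 | 0 | 0
1 | 1 | 1 | 1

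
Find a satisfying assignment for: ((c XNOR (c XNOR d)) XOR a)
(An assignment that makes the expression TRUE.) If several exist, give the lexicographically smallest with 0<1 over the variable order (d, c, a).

d=0, c=0, a=1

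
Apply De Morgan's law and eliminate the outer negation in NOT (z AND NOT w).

NOT z OR w
De Morgan's: NOT(AND of terms) = OR of negations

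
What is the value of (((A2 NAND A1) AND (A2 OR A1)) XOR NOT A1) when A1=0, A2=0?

Substituting: (((0 NAND 0) AND (0 OR 0)) XOR NOT 0)
= 1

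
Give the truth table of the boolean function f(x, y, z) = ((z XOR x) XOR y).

x | y | z | Output
------------------
0 | 0 | 0 | 0
0 | 0 | 1 | 1
0 | 1 | 0 | 1
0 | 1 | 1 | 0
1 | 0 | 0 | 1
1 | 0 | 1 | 0
1 | 1 | 0 | 0
1 | 1 | 1 | 1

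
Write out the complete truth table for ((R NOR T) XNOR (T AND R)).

R | T | Output
--------------
0 | 0 | 0
0 | 1 | 1
1 | 0 | 1
1 | 1 | 0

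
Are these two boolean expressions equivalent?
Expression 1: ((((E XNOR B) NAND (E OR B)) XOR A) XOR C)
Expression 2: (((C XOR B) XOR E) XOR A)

No. Counterexample: with A=0, E=0, C=0, B=0, Expression 1 = 1 but Expression 2 = 0.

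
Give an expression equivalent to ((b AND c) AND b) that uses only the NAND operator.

((((b NAND c) NAND (b NAND c)) NAND b) NAND (((b NAND c) NAND (b NAND c)) NAND b))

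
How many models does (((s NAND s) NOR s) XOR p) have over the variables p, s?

Satisfying assignments: (1,0), (1,1)
Count: 2 out of 4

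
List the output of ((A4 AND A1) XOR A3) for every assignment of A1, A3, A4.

A1 | A3 | A4 | Output
---------------------
0 | 0 | 0 | 0
0 | 0 | 1 | 0
0 | 1 | 0 | 1
0 | 1 | 1 | 1
1 | 0 | 0 | 0
1 | 0 | 1 | 1
1 | 1 | 0 | 1
1 | 1 | 1 | 0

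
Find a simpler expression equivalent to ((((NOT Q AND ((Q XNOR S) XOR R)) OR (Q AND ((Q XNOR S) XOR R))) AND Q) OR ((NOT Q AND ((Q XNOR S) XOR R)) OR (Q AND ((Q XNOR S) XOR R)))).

By absorption (E OR (E AND v) = E) then distribution ((E AND v) OR (E AND NOT v) = E):
= ((Q XNOR S) XOR R)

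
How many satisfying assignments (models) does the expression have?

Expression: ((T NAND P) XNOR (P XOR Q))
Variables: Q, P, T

Satisfying assignments: (0,1,0), (1,0,0), (1,0,1), (1,1,1)
Count: 4 out of 8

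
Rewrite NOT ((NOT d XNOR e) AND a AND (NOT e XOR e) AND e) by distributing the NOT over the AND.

NOT (NOT d XNOR e) OR NOT a OR NOT (NOT e XOR e) OR NOT e
De Morgan's: NOT(AND of terms) = OR of negations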